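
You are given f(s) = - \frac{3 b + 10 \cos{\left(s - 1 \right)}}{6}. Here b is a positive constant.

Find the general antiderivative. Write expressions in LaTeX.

F(s) = - \frac{3 b s + 10 \sin{\left(s - 1 \right)}}{6} + C

A first test for any F(s): its s-derivative must equal f(s) identically.
Check: d/ds[- \frac{3 b s + 10 \sin{\left(s - 1 \right)}}{6}] = - \frac{b}{2} - \frac{5 \cos{\left(s - 1 \right)}}{3}, which equals f(s).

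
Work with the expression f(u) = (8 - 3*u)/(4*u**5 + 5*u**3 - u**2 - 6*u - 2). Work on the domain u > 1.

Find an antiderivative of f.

An antiderivative is F(u) = (90*(2*u + 1)*log(u - 1) - 272*(2*u + 1)*log(u + 1/2) + 91*(2*u + 1)*log(u**2 + 2) + 58*sqrt(2)*(2*u + 1)*atan(sqrt(2)*u/2) + 684)/(486*(2*u + 1)).

Factor the denominator ((u - 1)*(2*u + 1)**2*(u**2 + 2)) and decompose: f = (91*u + 58)/(243*(u**2 + 2)) - 272/(243*(2*u + 1)) - 76/(27*(2*u + 1)**2) + 5/(27*(u - 1)); each piece integrates to a log, atan, or power term.
Check: d/du[(90*(2*u + 1)*log(u - 1) - 272*(2*u + 1)*log(u + 1/2) + 91*(2*u + 1)*log(u**2 + 2) + 58*sqrt(2)*(2*u + 1)*atan(sqrt(2)*u/2) + 684)/(486*(2*u + 1))] = (8 - 3*u)/(4*u**5 + 5*u**3 - u**2 - 6*u - 2) = f(u).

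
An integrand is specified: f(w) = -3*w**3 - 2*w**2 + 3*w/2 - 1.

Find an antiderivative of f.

An antiderivative is F(w) = -3*w**4/4 - 2*w**3/3 + 3*w**2/4 - w.

The integrand splits into summands that can be handled one at a time.
Check: d/dw[-3*w**4/4 - 2*w**3/3 + 3*w**2/4 - w] = -3*w**3 - 2*w**2 + 3*w/2 - 1 = f(w).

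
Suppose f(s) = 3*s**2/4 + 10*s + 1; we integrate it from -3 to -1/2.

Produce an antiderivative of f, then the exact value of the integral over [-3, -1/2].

The integrand splits into summands that can be handled one at a time.
F(s) = s**3/4 + 5*s**2 + s is an antiderivative of f.
Check: d/ds[s**3/4 + 5*s**2 + s] = 3*s**2/4 + 10*s + 1 = f(s).
F(-1/2) = 23/32; F(-3) = 141/4.
Integral = F(-1/2) - F(-3) = -1105/32.

Antiderivative: F(s) = s**3/4 + 5*s**2 + s; value = -1105/32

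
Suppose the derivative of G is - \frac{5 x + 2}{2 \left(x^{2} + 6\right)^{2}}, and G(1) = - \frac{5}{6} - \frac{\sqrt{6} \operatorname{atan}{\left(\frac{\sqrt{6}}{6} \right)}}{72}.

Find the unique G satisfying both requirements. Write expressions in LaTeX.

Since d/dx undoes antidifferentiation here, G(x) must give back the stated G'(x).
A general antiderivative is - \frac{x - 15}{12 x^{2} + 72} - \frac{\sqrt{6} \operatorname{atan}{\left(\frac{\sqrt{6} x}{6} \right)}}{72} + C.
The condition gives C = - \frac{5}{6} - \frac{\sqrt{6} \operatorname{atan}{\left(\frac{\sqrt{6}}{6} \right)}}{72} - (- \frac{\sqrt{6} \operatorname{atan}{\left(\frac{\sqrt{6}}{6} \right)}}{72} + \frac{1}{6}) = -1.
So G(x) = - \frac{x}{12 x^{2} + 72} - \frac{\sqrt{6} \operatorname{atan}{\left(\frac{\sqrt{6} x}{6} \right)}}{72} - 1 + \frac{15}{12 x^{2} + 72}.
Check: d/dx[- \frac{x}{12 x^{2} + 72} - \frac{\sqrt{6} \operatorname{atan}{\left(\frac{\sqrt{6} x}{6} \right)}}{72} - 1 + \frac{15}{12 x^{2} + 72}] = \frac{- 5 x - 2}{2 x^{4} + 24 x^{2} + 72}, which equals G'(x).

G(x) = - \frac{x}{12 x^{2} + 72} - \frac{\sqrt{6} \operatorname{atan}{\left(\frac{\sqrt{6} x}{6} \right)}}{72} - 1 + \frac{15}{12 x^{2} + 72}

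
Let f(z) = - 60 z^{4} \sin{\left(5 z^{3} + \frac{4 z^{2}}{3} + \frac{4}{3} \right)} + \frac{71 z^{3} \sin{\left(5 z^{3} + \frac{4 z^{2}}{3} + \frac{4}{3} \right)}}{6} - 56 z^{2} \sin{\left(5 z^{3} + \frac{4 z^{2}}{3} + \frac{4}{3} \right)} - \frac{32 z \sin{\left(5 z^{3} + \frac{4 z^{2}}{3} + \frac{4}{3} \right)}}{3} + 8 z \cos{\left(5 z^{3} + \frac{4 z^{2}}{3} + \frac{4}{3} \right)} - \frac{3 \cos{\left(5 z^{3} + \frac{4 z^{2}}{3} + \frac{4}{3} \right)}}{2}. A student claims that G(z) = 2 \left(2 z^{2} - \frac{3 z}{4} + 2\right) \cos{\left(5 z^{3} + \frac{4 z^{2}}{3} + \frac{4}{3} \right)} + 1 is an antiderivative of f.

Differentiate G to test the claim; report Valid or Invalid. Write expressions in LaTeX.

d/dz[G] = - 60 z^{4} \sin{\left(5 z^{3} + \frac{4 z^{2}}{3} + \frac{4}{3} \right)} + \frac{71 z^{3} \sin{\left(5 z^{3} + \frac{4 z^{2}}{3} + \frac{4}{3} \right)}}{6} - 56 z^{2} \sin{\left(5 z^{3} + \frac{4 z^{2}}{3} + \frac{4}{3} \right)} - \frac{32 z \sin{\left(5 z^{3} + \frac{4 z^{2}}{3} + \frac{4}{3} \right)}}{3} + 8 z \cos{\left(5 z^{3} + \frac{4 z^{2}}{3} + \frac{4}{3} \right)} - \frac{3 \cos{\left(5 z^{3} + \frac{4 z^{2}}{3} + \frac{4}{3} \right)}}{2}
This equals f(z) exactly, so the claim holds.

Valid - differentiating G returns exactly f.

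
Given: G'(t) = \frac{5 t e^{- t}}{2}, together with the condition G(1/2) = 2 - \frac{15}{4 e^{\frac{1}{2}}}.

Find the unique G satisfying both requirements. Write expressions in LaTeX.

G'(t) has the shape u'v + uv' for u = - \frac{5 t}{2} - \frac{5}{2} and v = e^{- t} — it is the derivative of the product u*v.
A general antiderivative is \frac{\left(- 5 t - 5\right) e^{- t}}{2} + C.
The condition gives C = 2 - \frac{15}{4 e^{\frac{1}{2}}} - (- \frac{15}{4 e^{\frac{1}{2}}}) = 2.
So G(t) = \frac{\left(- 5 t + 4 e^{t} - 5\right) e^{- t}}{2}.
Check: d/dt[\frac{\left(- 5 t + 4 e^{t} - 5\right) e^{- t}}{2}] = \frac{5 t e^{- t}}{2} = G'(t).

G(t) = \frac{\left(- 5 t + 4 e^{t} - 5\right) e^{- t}}{2}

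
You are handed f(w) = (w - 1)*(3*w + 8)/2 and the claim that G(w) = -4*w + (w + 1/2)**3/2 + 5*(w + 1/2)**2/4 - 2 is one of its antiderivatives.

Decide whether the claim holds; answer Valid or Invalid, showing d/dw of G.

d/dw[G] = 3*w**2/2 + 4*w - 19/8
d/dw[G] - f(w) = 3*w/2 + 13/8 != 0.

Invalid: d/dw[G] - f = 3*w/2 + 13/8, which is not 0.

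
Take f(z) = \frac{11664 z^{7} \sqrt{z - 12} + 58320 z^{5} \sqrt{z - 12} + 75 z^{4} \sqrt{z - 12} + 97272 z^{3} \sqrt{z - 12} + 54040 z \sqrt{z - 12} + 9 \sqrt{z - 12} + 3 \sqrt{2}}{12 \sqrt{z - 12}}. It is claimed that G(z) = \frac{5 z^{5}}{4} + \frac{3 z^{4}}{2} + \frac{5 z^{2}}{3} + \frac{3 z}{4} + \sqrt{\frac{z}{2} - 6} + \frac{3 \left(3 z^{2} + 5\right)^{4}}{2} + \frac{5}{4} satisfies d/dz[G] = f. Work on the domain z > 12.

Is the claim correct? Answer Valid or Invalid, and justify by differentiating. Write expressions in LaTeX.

Valid. The derivative of G reproduces f.

d/dz[G] = \frac{11664 z^{7} \sqrt{z - 12} + 58320 z^{5} \sqrt{z - 12} + 75 z^{4} \sqrt{z - 12} + 97272 z^{3} \sqrt{z - 12} + 54040 z \sqrt{z - 12} + 9 \sqrt{z - 12} + 3 \sqrt{2}}{12 \sqrt{z - 12}}
This equals f(z) exactly, so the claim holds.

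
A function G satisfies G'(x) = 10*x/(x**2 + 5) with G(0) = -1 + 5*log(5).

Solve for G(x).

The substitution u = x**2 + 5 works: G'(x) is exactly (dG/du)*(du/dx) for that inner function.
A general antiderivative is 5*log(x**2 + 5) + C.
The condition gives C = -1 + 5*log(5) - (5*log(5)) = -1.
So G(x) = 5*log(x**2 + 5) - 1.
Check: d/dx[5*log(x**2 + 5) - 1] = 10*x/(x**2 + 5) = G'(x).

G(x) = 5*log(x**2 + 5) - 1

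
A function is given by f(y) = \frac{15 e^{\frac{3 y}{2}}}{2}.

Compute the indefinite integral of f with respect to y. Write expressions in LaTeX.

F(y) = 5 e^{\frac{3 y}{2}} + C

For F(y) to be correct the identity F'(y) - f(y) = 0 must hold.
Check: d/dy[5 e^{\frac{3 y}{2}}] = \frac{15 e^{\frac{3 y}{2}}}{2} = f(y).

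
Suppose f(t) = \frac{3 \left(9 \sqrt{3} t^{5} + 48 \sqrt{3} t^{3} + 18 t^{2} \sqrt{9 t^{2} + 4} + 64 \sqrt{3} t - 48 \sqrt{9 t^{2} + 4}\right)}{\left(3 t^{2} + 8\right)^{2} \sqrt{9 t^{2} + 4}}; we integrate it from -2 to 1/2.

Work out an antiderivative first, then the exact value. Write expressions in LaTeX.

Antiderivative: F(t) = \frac{- 54 t + \sqrt{3} \left(3 t^{2} + 8\right) \sqrt{9 t^{2} + 4}}{3 \left(3 t^{2} + 8\right)}; value = - \frac{2 \sqrt{30}}{3} - \frac{99}{35} + \frac{5 \sqrt{3}}{6}

Check any antiderivative F(t) by computing F'(t) and comparing it with f(t).
F(t) = \frac{- 54 t + \sqrt{3} \left(3 t^{2} + 8\right) \sqrt{9 t^{2} + 4}}{3 \left(3 t^{2} + 8\right)} is an antiderivative of f.
Check: d/dt[\frac{- 54 t + \sqrt{3} \left(3 t^{2} + 8\right) \sqrt{9 t^{2} + 4}}{3 \left(3 t^{2} + 8\right)}] = \frac{27 \sqrt{3} t^{5} + 144 \sqrt{3} t^{3} + 54 t^{2} \sqrt{9 t^{2} + 4} + 192 \sqrt{3} t - 144 \sqrt{9 t^{2} + 4}}{9 t^{4} \sqrt{9 t^{2} + 4} + 48 t^{2} \sqrt{9 t^{2} + 4} + 64 \sqrt{9 t^{2} + 4}}, which equals f(t).
F(1/2) = - \frac{36}{35} + \frac{5 \sqrt{3}}{6}; F(-2) = \frac{9}{5} + \frac{2 \sqrt{30}}{3}.
Integral = F(1/2) - F(-2) = - \frac{2 \sqrt{30}}{3} - \frac{99}{35} + \frac{5 \sqrt{3}}{6}.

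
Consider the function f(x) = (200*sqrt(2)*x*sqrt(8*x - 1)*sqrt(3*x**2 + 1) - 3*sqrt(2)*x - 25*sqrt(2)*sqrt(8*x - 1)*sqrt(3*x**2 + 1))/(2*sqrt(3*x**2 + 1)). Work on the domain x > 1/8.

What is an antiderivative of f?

An antiderivative is F(x) = sqrt(2)*(320*x**2*sqrt(8*x - 1) - 80*x*sqrt(8*x - 1) + 5*sqrt(8*x - 1) - 4*sqrt(3*x**2 + 1))/8.

A first test for any F(x): its x-derivative must equal f(x) identically.
Check: d/dx[sqrt(2)*(320*x**2*sqrt(8*x - 1) - 80*x*sqrt(8*x - 1) + 5*sqrt(8*x - 1) - 4*sqrt(3*x**2 + 1))/8] = (1600*sqrt(2)*x**2*sqrt(3*x**2 + 1) - 3*sqrt(2)*x*sqrt(8*x - 1) - 400*sqrt(2)*x*sqrt(3*x**2 + 1) + 25*sqrt(2)*sqrt(3*x**2 + 1))/(2*sqrt(8*x - 1)*sqrt(3*x**2 + 1)), which equals f(x).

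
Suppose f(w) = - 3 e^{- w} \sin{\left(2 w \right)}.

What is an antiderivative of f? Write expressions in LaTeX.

An antiderivative is F(w) = \frac{3 e^{- w} \sin{\left(2 w \right)}}{5} + \frac{6 e^{- w} \cos{\left(2 w \right)}}{5}.

Whatever form F(w) takes, F'(w) = f(w) is non-negotiable.
Check: d/dw[\frac{3 e^{- w} \sin{\left(2 w \right)}}{5} + \frac{6 e^{- w} \cos{\left(2 w \right)}}{5}] = - 3 e^{- w} \sin{\left(2 w \right)} = f(w).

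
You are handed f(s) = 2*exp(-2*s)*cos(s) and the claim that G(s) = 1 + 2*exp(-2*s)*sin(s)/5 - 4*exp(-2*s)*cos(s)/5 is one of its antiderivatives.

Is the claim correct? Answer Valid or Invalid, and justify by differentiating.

Valid: G'(s) = f(s).

d/ds[G] = 2*exp(-2*s)*cos(s)
This equals f(s) exactly, so the claim holds.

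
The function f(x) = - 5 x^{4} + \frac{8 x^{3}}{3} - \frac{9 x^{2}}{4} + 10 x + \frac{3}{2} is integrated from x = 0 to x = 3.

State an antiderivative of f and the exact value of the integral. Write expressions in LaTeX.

Integrate term by term and add the pieces.
F(x) = - x^{5} + \frac{2 x^{4}}{3} - \frac{3 x^{3}}{4} + 5 x^{2} + \frac{3 x}{2} is an antiderivative of f.
Check: d/dx[- x^{5} + \frac{2 x^{4}}{3} - \frac{3 x^{3}}{4} + 5 x^{2} + \frac{3 x}{2}] = - 5 x^{4} + \frac{8 x^{3}}{3} - \frac{9 x^{2}}{4} + 10 x + \frac{3}{2} = f(x).
F(3) = - \frac{639}{4}; F(0) = 0.
Integral = F(3) - F(0) = - \frac{639}{4}.

Antiderivative: F(x) = - x^{5} + \frac{2 x^{4}}{3} - \frac{3 x^{3}}{4} + 5 x^{2} + \frac{3 x}{2}; value = - \frac{639}{4}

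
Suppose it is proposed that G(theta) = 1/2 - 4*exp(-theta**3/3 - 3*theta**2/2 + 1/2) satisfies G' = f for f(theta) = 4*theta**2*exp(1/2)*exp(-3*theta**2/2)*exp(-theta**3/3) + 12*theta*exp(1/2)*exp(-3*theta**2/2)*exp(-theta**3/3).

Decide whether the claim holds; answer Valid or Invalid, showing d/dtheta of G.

Valid - differentiating G returns exactly f.

d/dtheta[G] = (4*theta**2 + 12*theta)*exp(1/2)*exp(-3*theta**2/2)*exp(-theta**3/3)
This equals f(theta) exactly, so the claim holds.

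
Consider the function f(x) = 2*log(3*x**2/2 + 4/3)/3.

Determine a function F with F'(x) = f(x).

An antiderivative is F(x) = 2*(3*x*log(3*x**2/2 + 4/3) - 6*x + 4*sqrt(2)*atan(3*sqrt(2)*x/4))/9.

Whatever form F(x) takes, F'(x) = f(x) is non-negotiable.
Check: d/dx[2*(3*x*log(3*x**2/2 + 4/3) - 6*x + 4*sqrt(2)*atan(3*sqrt(2)*x/4))/9] = 2*log(9*x**2 + 8)/3 - 2*log(6)/3, which equals f(x).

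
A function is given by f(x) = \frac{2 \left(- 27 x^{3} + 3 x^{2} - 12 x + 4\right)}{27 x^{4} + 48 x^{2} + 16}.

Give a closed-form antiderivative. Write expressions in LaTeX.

An antiderivative is F(x) = - \log{\left(\frac{3 x^{2}}{2} + 2 \right)} + \frac{\operatorname{atan}{\left(\frac{3 x}{2} \right)}}{3}.

Recover f(x) by differentiating a candidate F(x); any mismatch rules it out.
Check: d/dx[- \log{\left(\frac{3 x^{2}}{2} + 2 \right)} + \frac{\operatorname{atan}{\left(\frac{3 x}{2} \right)}}{3}] = \frac{- 54 x^{3} + 6 x^{2} - 24 x + 8}{27 x^{4} + 48 x^{2} + 16}, which equals f(x).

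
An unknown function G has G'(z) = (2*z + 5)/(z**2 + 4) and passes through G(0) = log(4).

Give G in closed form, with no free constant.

G(z) = (2*log(z**2 + 4) + 5*atan(z/2))/2

For G(z) to be correct, d/dz[G] must agree with the stated G'(z) identically.
A general antiderivative is log(z**2 + 4) + 5*atan(z/2)/2 + C.
The condition gives C = log(4) - (log(4)) = 0.
So G(z) = (2*log(z**2 + 4) + 5*atan(z/2))/2.
Check: d/dz[(2*log(z**2 + 4) + 5*atan(z/2))/2] = (2*z + 5)/(z**2 + 4) = G'(z).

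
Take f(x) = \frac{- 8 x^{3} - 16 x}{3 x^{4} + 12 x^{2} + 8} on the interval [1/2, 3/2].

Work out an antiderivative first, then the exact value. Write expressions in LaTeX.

The substitution u = \frac{x^{4}}{2} + 2 x^{2} + \frac{4}{3} works: f is exactly (dF/du)*(du/dx) for that inner function.
F(x) = - \frac{2 \log{\left(\frac{x^{4}}{2} + 2 x^{2} + \frac{4}{3} \right)}}{3} is an antiderivative of f.
Check: d/dx[- \frac{2 \log{\left(\frac{x^{4}}{2} + 2 x^{2} + \frac{4}{3} \right)}}{3}] = \frac{- 8 x^{3} - 16 x}{3 x^{4} + 12 x^{2} + 8} = f(x).
F(3/2) = - \frac{2 \log{\left(\frac{803}{96} \right)}}{3}; F(1/2) = - \frac{2 \log{\left(\frac{179}{96} \right)}}{3}.
Integral = F(3/2) - F(1/2) = - \frac{2 \log{\left(\frac{803}{96} \right)}}{3} + \frac{2 \log{\left(\frac{179}{96} \right)}}{3}.

Antiderivative: F(x) = - \frac{2 \log{\left(\frac{x^{4}}{2} + 2 x^{2} + \frac{4}{3} \right)}}{3}; value = - \frac{2 \log{\left(\frac{803}{96} \right)}}{3} + \frac{2 \log{\left(\frac{179}{96} \right)}}{3}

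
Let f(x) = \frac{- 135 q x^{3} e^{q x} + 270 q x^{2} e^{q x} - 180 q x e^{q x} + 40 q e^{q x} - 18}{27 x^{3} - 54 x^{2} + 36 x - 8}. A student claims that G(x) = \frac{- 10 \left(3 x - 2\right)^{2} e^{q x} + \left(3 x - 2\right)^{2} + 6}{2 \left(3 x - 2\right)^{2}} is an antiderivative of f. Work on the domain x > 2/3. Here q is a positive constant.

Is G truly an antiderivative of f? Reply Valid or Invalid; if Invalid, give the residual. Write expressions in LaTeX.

Valid. The derivative of G reproduces f.

d/dx[G] = \frac{- 135 q x^{3} e^{q x} + 270 q x^{2} e^{q x} - 180 q x e^{q x} + 40 q e^{q x} - 18}{27 x^{3} - 54 x^{2} + 36 x - 8}
This equals f(x) exactly, so the claim holds.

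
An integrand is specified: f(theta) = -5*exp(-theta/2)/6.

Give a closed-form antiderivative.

An antiderivative is F(theta) = 5*exp(-theta/2)/3.

For F(theta) to be correct the identity F'(theta) - f(theta) = 0 must hold.
Check: d/dtheta[5*exp(-theta/2)/3] = -5*exp(-theta/2)/6 = f(theta).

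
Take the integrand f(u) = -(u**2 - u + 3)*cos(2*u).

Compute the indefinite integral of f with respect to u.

F(u) = (-2*u**2*sin(2*u) + 2*u*sin(2*u) - 2*u*cos(2*u) - 5*sin(2*u) + cos(2*u))/4 + C

Recover f(u) by differentiating a candidate F(u); any mismatch rules it out.
Check: d/du[(-2*u**2*sin(2*u) + 2*u*sin(2*u) - 2*u*cos(2*u) - 5*sin(2*u) + cos(2*u))/4] = -u**2*cos(2*u) + u*cos(2*u) - 3*cos(2*u), which equals f(u).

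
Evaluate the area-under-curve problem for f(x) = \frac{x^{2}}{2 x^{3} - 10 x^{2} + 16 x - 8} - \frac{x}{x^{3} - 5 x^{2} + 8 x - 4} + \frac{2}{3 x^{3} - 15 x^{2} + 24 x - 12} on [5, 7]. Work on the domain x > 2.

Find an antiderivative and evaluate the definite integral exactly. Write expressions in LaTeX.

The denominator factors as 6 \left(x - 2\right)^{2} \left(x - 1\right); partial fractions split f into directly integrable pieces: \frac{1}{6 \left(x - 1\right)} + \frac{1}{3 \left(x - 2\right)} + \frac{2}{3 \left(x - 2\right)^{2}}.
F(x) = \frac{\log{\left(x - 2 \right)}}{3} + \frac{\log{\left(x - 1 \right)}}{6} - \frac{2}{3 x - 6} is an antiderivative of f.
Check: d/dx[\frac{\log{\left(x - 2 \right)}}{3} + \frac{\log{\left(x - 1 \right)}}{6} - \frac{2}{3 x - 6}] = \frac{3 x^{2} - 6 x + 4}{6 x^{3} - 30 x^{2} + 48 x - 24}, which equals f(x).
F(7) = - \frac{2}{15} + \frac{\log{\left(6 \right)}}{6} + \frac{\log{\left(5 \right)}}{3}; F(5) = - \frac{2}{9} + \frac{\log{\left(4 \right)}}{6} + \frac{\log{\left(3 \right)}}{3}.
Integral = F(7) - F(5) = - \frac{\log{\left(3 \right)}}{3} - \frac{\log{\left(4 \right)}}{6} + \frac{4}{45} + \frac{\log{\left(6 \right)}}{6} + \frac{\log{\left(5 \right)}}{3}.

Antiderivative: F(x) = \frac{\log{\left(x - 2 \right)}}{3} + \frac{\log{\left(x - 1 \right)}}{6} - \frac{2}{3 x - 6}; value = - \frac{\log{\left(3 \right)}}{3} - \frac{\log{\left(4 \right)}}{6} + \frac{4}{45} + \frac{\log{\left(6 \right)}}{6} + \frac{\log{\left(5 \right)}}{3}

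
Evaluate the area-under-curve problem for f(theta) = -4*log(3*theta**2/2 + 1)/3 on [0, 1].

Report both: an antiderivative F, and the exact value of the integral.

Recover f(theta) by differentiating a candidate F(theta); any mismatch rules it out.
F(theta) = -4*theta*log(3*theta**2/2 + 1)/3 + 8*theta/3 - 8*sqrt(6)*atan(sqrt(6)*theta/2)/9 is an antiderivative of f.
Check: d/dtheta[-4*theta*log(3*theta**2/2 + 1)/3 + 8*theta/3 - 8*sqrt(6)*atan(sqrt(6)*theta/2)/9] = -4*log(3*theta**2/2 + 1)/3 = f(theta).
F(1) = -8*sqrt(6)*atan(sqrt(6)/2)/9 - 4*log(5/2)/3 + 8/3; F(0) = 0.
Integral = F(1) - F(0) = -8*sqrt(6)*atan(sqrt(6)/2)/9 - 4*log(5/2)/3 + 8/3.

Antiderivative: F(theta) = -4*theta*log(3*theta**2/2 + 1)/3 + 8*theta/3 - 8*sqrt(6)*atan(sqrt(6)*theta/2)/9; value = -8*sqrt(6)*atan(sqrt(6)/2)/9 - 4*log(5/2)/3 + 8/3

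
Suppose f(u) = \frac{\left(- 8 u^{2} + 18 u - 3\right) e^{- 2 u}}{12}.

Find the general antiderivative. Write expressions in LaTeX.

Recognize the product-rule pattern: f = v'r + vr' with v = \frac{u^{2}}{3} - \frac{5 u}{12} - \frac{1}{12}, r = e^{- 2 u}, so integration by parts undoes it.
Check: d/du[\frac{\left(4 u^{2} - 5 u - 1\right) e^{- 2 u}}{12}] = \frac{\left(- 8 u^{2} + 18 u - 3\right) e^{- 2 u}}{12} = f(u).

F(u) = \frac{\left(4 u^{2} - 5 u - 1\right) e^{- 2 u}}{12} + C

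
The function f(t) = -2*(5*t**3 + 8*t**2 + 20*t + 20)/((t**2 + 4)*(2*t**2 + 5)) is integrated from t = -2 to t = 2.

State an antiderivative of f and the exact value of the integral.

Antiderivative: F(t) = -(5*log(t**2 + 5/2) + 8*atan(t/2))/2; value = -2*pi

For F(t) to be correct the identity F'(t) - f(t) = 0 must hold.
F(t) = -(5*log(t**2 + 5/2) + 8*atan(t/2))/2 is an antiderivative of f.
Check: d/dt[-(5*log(t**2 + 5/2) + 8*atan(t/2))/2] = (-10*t**3 - 16*t**2 - 40*t - 40)/(2*t**4 + 13*t**2 + 20), which equals f(t).
F(2) = -5*log(13/2)/2 - pi; F(-2) = pi - 5*log(13/2)/2.
Integral = F(2) - F(-2) = -2*pi.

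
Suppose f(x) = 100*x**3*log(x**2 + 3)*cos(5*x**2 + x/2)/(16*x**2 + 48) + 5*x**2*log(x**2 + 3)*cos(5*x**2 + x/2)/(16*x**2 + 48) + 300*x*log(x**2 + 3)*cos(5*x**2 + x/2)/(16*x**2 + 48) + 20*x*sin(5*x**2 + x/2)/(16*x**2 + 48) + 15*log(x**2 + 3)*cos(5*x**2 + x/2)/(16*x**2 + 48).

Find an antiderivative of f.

Recognize the product-rule pattern: f = u'v + uv' with u = 5*log(x**2 + 3)/8, v = sin(5*x**2 + x/2), so integration by parts undoes it.
Check: d/dx[5*log(x**2 + 3)*sin(5*x**2 + x/2)/8] = (100*x**3*log(x**2 + 3)*cos(5*x**2 + x/2) + 5*x**2*log(x**2 + 3)*cos(5*x**2 + x/2) + 300*x*log(x**2 + 3)*cos(5*x**2 + x/2) + 20*x*sin(5*x**2 + x/2) + 15*log(x**2 + 3)*cos(5*x**2 + x/2))/(16*x**2 + 48), which equals f(x).

An antiderivative is F(x) = 5*log(x**2 + 3)*sin(5*x**2 + x/2)/8.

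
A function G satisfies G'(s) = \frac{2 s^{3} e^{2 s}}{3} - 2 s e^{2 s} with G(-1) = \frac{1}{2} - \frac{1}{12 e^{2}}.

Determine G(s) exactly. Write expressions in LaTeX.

Recognize the product-rule pattern: G'(s) = u'v + uv' with u = \frac{s^{3}}{3} - \frac{s^{2}}{2} - \frac{s}{2} + \frac{1}{4}, v = e^{2 s}, so integration by parts undoes it.
A general antiderivative is \frac{\left(4 s^{3} - 6 s^{2} - 6 s + 3\right) e^{2 s}}{12} + C.
The condition gives C = \frac{1}{2} - \frac{1}{12 e^{2}} - (- \frac{1}{12 e^{2}}) = \frac{1}{2}.
So G(s) = \frac{4 s^{3} e^{2 s} - 6 s^{2} e^{2 s} - 6 s e^{2 s} + 3 e^{2 s} + 6}{12}.
Check: d/ds[\frac{4 s^{3} e^{2 s} - 6 s^{2} e^{2 s} - 6 s e^{2 s} + 3 e^{2 s} + 6}{12}] = \frac{2 s^{3} e^{2 s}}{3} - 2 s e^{2 s} = G'(s).

G(s) = \frac{4 s^{3} e^{2 s} - 6 s^{2} e^{2 s} - 6 s e^{2 s} + 3 e^{2 s} + 6}{12}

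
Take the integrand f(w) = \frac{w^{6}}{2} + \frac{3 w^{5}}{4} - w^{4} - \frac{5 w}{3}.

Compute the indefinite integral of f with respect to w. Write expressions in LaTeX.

Integrate term by term and add the pieces.
Check: d/dw[\frac{w^{7}}{14} + \frac{w^{6}}{8} - \frac{w^{5}}{5} - \frac{5 w^{2}}{6}] = \frac{w^{6}}{2} + \frac{3 w^{5}}{4} - w^{4} - \frac{5 w}{3} = f(w).

F(w) = \frac{w^{7}}{14} + \frac{w^{6}}{8} - \frac{w^{5}}{5} - \frac{5 w^{2}}{6} + C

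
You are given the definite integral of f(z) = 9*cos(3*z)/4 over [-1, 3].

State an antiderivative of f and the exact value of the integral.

Antiderivative: F(z) = 3*sin(3*z)/4; value = 3*sin(3)/4 + 3*sin(9)/4

Any candidate F(z) must reproduce f(z) exactly when differentiated.
F(z) = 3*sin(3*z)/4 is an antiderivative of f.
Check: d/dz[3*sin(3*z)/4] = 9*cos(3*z)/4 = f(z).
F(3) = 3*sin(9)/4; F(-1) = -3*sin(3)/4.
Integral = F(3) - F(-1) = 3*sin(3)/4 + 3*sin(9)/4.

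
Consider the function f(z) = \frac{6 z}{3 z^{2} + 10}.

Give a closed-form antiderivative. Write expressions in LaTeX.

An antiderivative is F(z) = \log{\left(\frac{3 z^{2}}{2} + 5 \right)}.

f matches the chain-rule pattern g'(h)*h' with inner function h(z) = \frac{3 z^{2}}{2} + 5; substituting u = h(z) collapses the integral.
Check: d/dz[\log{\left(\frac{3 z^{2}}{2} + 5 \right)}] = \frac{6 z}{3 z^{2} + 10} = f(z).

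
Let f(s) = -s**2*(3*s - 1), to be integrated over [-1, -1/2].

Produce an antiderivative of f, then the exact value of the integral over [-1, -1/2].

Antiderivative: F(s) = s**3*(4 - 9*s)/12; value = 191/192

An antiderivative F(s) passes only if d/ds[F] lands on f(s) exactly.
F(s) = s**3*(4 - 9*s)/12 is an antiderivative of f.
Check: d/ds[s**3*(4 - 9*s)/12] = -3*s**3 + s**2, which equals f(s).
F(-1/2) = -17/192; F(-1) = -13/12.
Integral = F(-1/2) - F(-1) = 191/192.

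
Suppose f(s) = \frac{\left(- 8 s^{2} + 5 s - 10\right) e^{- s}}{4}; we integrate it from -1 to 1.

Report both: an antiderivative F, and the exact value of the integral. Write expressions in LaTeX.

Recognize the product-rule pattern: f = u'v + uv' with u = 2 s^{2} + \frac{11 s}{4} + \frac{21}{4}, v = e^{- s}, so integration by parts undoes it.
F(s) = \frac{\left(8 s^{2} + 11 s + 21\right) e^{- s}}{4} is an antiderivative of f.
Check: d/ds[\frac{\left(8 s^{2} + 11 s + 21\right) e^{- s}}{4}] = \frac{\left(- 8 s^{2} + 5 s - 10\right) e^{- s}}{4} = f(s).
F(1) = \frac{10}{e}; F(-1) = \frac{9 e}{2}.
Integral = F(1) - F(-1) = - \frac{9 e}{2} + \frac{10}{e}.

Antiderivative: F(s) = \frac{\left(8 s^{2} + 11 s + 21\right) e^{- s}}{4}; value = - \frac{9 e}{2} + \frac{10}{e}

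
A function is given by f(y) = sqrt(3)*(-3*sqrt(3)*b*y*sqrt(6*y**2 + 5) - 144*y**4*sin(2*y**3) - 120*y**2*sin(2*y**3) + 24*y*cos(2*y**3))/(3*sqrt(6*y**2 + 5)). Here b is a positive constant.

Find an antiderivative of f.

A candidate is checked by its d/dy: the result must match f(y).
Check: d/dy[sqrt(3)*(-3*sqrt(3)*b*y**2 + 8*sqrt(6*y**2 + 5)*cos(2*y**3))/6] = (-3*b*y*sqrt(6*y**2 + 5) - 48*sqrt(3)*y**4*sin(2*y**3) - 40*sqrt(3)*y**2*sin(2*y**3) + 8*sqrt(3)*y*cos(2*y**3))/sqrt(6*y**2 + 5), which equals f(y).

An antiderivative is F(y) = sqrt(3)*(-3*sqrt(3)*b*y**2 + 8*sqrt(6*y**2 + 5)*cos(2*y**3))/6.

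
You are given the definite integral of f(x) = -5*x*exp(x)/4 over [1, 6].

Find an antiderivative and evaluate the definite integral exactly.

Recognize the product-rule pattern: f = u'v + uv' with u = 5/4 - 5*x/4, v = exp(x), so integration by parts undoes it.
F(x) = -5*(x - 1)*exp(x)/4 is an antiderivative of f.
Check: d/dx[-5*(x - 1)*exp(x)/4] = -5*x*exp(x)/4 = f(x).
F(6) = -25*exp(6)/4; F(1) = 0.
Integral = F(6) - F(1) = -25*exp(6)/4.

Antiderivative: F(x) = -5*(x - 1)*exp(x)/4; value = -25*exp(6)/4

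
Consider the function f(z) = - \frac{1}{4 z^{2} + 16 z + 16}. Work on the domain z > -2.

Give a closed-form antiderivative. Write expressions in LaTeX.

A first test for any F(z): its z-derivative must equal f(z) identically.
Check: d/dz[\frac{3}{4 \left(3 z + 6\right)}] = - \frac{1}{4 z^{2} + 16 z + 16} = f(z).

An antiderivative is F(z) = \frac{3}{4 \left(3 z + 6\right)}.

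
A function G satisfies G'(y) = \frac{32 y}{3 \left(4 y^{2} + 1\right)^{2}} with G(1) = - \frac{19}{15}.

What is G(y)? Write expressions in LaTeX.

G(y) = - \frac{12 y^{2} + 7}{3 \left(4 y^{2} + 1\right)}

The substitution u = 4 y^{2} + 1 works: G'(y) is exactly (dG/du)*(du/dy) for that inner function.
A general antiderivative is - \frac{4}{3 \left(4 y^{2} + 1\right)} + C.
The condition gives C = - \frac{19}{15} - (- \frac{4}{15}) = -1.
So G(y) = - \frac{12 y^{2} + 7}{3 \left(4 y^{2} + 1\right)}.
Check: d/dy[- \frac{12 y^{2} + 7}{3 \left(4 y^{2} + 1\right)}] = \frac{32 y}{48 y^{4} + 24 y^{2} + 3}, which equals G'(y).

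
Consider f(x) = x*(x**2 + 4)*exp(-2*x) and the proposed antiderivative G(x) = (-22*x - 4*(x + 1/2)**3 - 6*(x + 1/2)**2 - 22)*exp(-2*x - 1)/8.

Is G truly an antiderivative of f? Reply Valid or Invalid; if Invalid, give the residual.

d/dx[G] = (8*x**3 + 12*x**2 + 38*x + 17)*exp(-1)*exp(-2*x)/8
d/dx[G] - f(x) = (-8*exp(1)*x**3 + 8*x**3 + 12*x**2 - 32*exp(1)*x + 38*x + 17)*exp(-1)*exp(-2*x)/8 != 0.

Invalid: d/dx[G] - f = (-8*exp(1)*x**3 + 8*x**3 + 12*x**2 - 32*exp(1)*x + 38*x + 17)*exp(-1)*exp(-2*x)/8, which is not 0.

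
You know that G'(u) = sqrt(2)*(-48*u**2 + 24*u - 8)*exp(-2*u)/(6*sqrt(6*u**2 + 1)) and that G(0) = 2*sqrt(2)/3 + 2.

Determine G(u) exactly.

G(u) = 4*sqrt(3*u**2 + 1/2)*exp(-2*u)/3 + 2

Recognize the product-rule pattern: G'(u) = v'r + vr' with v = 4*sqrt(3*u**2 + 1/2)/3, r = exp(-2*u), so integration by parts undoes it.
A general antiderivative is 4*sqrt(3*u**2 + 1/2)*exp(-2*u)/3 + C.
The condition gives C = 2*sqrt(2)/3 + 2 - (2*sqrt(2)/3) = 2.
So G(u) = 4*sqrt(3*u**2 + 1/2)*exp(-2*u)/3 + 2.
Check: d/du[4*sqrt(3*u**2 + 1/2)*exp(-2*u)/3 + 2] = sqrt(2)*(-48*u**2 + 24*u - 8)*exp(-2*u)/(6*sqrt(6*u**2 + 1)) = G'(u).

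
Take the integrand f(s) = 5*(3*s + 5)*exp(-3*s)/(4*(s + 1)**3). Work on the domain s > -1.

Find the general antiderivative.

f has the shape u'v + uv' for u = -5/(2*s + 2)**2 and v = exp(-3*s) — it is the derivative of the product u*v.
Check: d/ds[-5/(4*s**2*exp(3*s) + 8*s*exp(3*s) + 4*exp(3*s))] = (15*s + 25)/(4*s**3*exp(3*s) + 12*s**2*exp(3*s) + 12*s*exp(3*s) + 4*exp(3*s)), which equals f(s).

F(s) = -5/(4*s**2*exp(3*s) + 8*s*exp(3*s) + 4*exp(3*s)) + C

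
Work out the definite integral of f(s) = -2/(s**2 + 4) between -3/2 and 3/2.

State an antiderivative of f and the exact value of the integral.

Antiderivative: F(s) = -atan(s/2); value = -2*atan(3/4)

Check any antiderivative F(s) by computing F'(s) and comparing it with f(s).
F(s) = -atan(s/2) is an antiderivative of f.
Check: d/ds[-atan(s/2)] = -2/(s**2 + 4) = f(s).
F(3/2) = -atan(3/4); F(-3/2) = atan(3/4).
Integral = F(3/2) - F(-3/2) = -2*atan(3/4).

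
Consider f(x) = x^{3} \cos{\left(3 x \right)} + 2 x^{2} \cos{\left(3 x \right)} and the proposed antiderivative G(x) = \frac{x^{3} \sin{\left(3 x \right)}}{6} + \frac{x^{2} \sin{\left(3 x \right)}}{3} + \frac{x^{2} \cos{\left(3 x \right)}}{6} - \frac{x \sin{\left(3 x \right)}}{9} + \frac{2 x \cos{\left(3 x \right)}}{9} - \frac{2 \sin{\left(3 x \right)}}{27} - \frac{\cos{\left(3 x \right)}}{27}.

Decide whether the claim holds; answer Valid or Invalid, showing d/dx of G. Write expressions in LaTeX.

Invalid: d/dx[G] - f = - \frac{x^{3} \cos{\left(3 x \right)}}{2} - x^{2} \cos{\left(3 x \right)}, which is not 0.

d/dx[G] = \frac{x^{3} \cos{\left(3 x \right)}}{2} + x^{2} \cos{\left(3 x \right)}
d/dx[G] - f(x) = - \frac{x^{3} \cos{\left(3 x \right)}}{2} - x^{2} \cos{\left(3 x \right)} != 0.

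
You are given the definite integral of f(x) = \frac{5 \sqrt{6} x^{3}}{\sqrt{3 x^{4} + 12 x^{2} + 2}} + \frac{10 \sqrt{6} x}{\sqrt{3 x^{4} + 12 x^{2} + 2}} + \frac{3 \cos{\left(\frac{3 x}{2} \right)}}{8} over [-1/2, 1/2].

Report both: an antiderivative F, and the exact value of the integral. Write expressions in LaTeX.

The integrand splits into summands that can be handled one at a time.
F(x) = \frac{\sqrt{6} \left(20 \sqrt{3 x^{4} + 12 x^{2} + 2} + \sqrt{6} \sin{\left(\frac{3 x}{2} \right)}\right)}{24} is an antiderivative of f.
Check: d/dx[\frac{\sqrt{6} \left(20 \sqrt{3 x^{4} + 12 x^{2} + 2} + \sqrt{6} \sin{\left(\frac{3 x}{2} \right)}\right)}{24}] = \frac{40 \sqrt{6} x^{3} + 80 \sqrt{6} x + 3 \sqrt{3 x^{4} + 12 x^{2} + 2} \cos{\left(\frac{3 x}{2} \right)}}{8 \sqrt{3 x^{4} + 12 x^{2} + 2}}, which equals f(x).
F(1/2) = \frac{\sin{\left(\frac{3}{4} \right)}}{4} + \frac{5 \sqrt{498}}{24}; F(-1/2) = - \frac{\sin{\left(\frac{3}{4} \right)}}{4} + \frac{5 \sqrt{498}}{24}.
Integral = F(1/2) - F(-1/2) = \frac{\sin{\left(\frac{3}{4} \right)}}{2}.

Antiderivative: F(x) = \frac{\sqrt{6} \left(20 \sqrt{3 x^{4} + 12 x^{2} + 2} + \sqrt{6} \sin{\left(\frac{3 x}{2} \right)}\right)}{24}; value = \frac{\sin{\left(\frac{3}{4} \right)}}{2}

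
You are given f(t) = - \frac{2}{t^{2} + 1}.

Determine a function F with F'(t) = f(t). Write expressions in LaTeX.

An antiderivative is F(t) = - 2 \operatorname{atan}{\left(t \right)}.

Since d/dt undoes antidifferentiation here, F'(t) = f(t) is required of F(t).
Check: d/dt[- 2 \operatorname{atan}{\left(t \right)}] = - \frac{2}{t^{2} + 1} = f(t).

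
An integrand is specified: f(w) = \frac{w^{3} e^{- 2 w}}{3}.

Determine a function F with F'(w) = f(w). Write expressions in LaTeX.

An antiderivative is F(w) = \frac{\left(- 4 w^{3} - 6 w^{2} - 6 w - 3\right) e^{- 2 w}}{24}.

f has the shape u'v + uv' for u = - \frac{w^{3}}{6} - \frac{w^{2}}{4} - \frac{w}{4} - \frac{1}{8} and v = e^{- 2 w} — it is the derivative of the product u*v.
Check: d/dw[\frac{\left(- 4 w^{3} - 6 w^{2} - 6 w - 3\right) e^{- 2 w}}{24}] = \frac{w^{3} e^{- 2 w}}{3} = f(w).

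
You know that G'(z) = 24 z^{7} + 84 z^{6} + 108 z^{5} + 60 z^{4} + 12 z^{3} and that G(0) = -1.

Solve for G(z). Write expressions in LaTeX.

G(z) = 3 z^{8} + 12 z^{7} + 18 z^{6} + 12 z^{5} + 3 z^{4} - 1

G'(z) matches the chain-rule pattern g'(h)*h' with inner function h(z) = z^{2} + z; substituting u = h(z) collapses the integral.
A general antiderivative is 3 \left(z^{2} + z\right)^{4} + C.
The condition gives C = -1 - (0) = -1.
So G(z) = 3 z^{8} + 12 z^{7} + 18 z^{6} + 12 z^{5} + 3 z^{4} - 1.
Check: d/dz[3 z^{8} + 12 z^{7} + 18 z^{6} + 12 z^{5} + 3 z^{4} - 1] = 24 z^{7} + 84 z^{6} + 108 z^{5} + 60 z^{4} + 12 z^{3} = G'(z).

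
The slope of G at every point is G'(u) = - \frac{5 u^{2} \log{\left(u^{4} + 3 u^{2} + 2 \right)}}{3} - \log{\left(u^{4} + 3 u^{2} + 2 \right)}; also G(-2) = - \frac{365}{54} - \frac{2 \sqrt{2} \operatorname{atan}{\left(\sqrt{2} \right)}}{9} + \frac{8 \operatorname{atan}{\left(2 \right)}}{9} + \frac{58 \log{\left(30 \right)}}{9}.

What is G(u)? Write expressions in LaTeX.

G(u) = \frac{20 u^{3}}{27} + \frac{2 u}{3} + \left(- \frac{5 u^{3}}{9} - u\right) \log{\left(u^{4} + 3 u^{2} + 2 \right)} - \frac{8 \operatorname{atan}{\left(u \right)}}{9} + \frac{2 \sqrt{2} \operatorname{atan}{\left(\frac{\sqrt{2} u}{2} \right)}}{9} + \frac{1}{2}

The integrand splits into summands that can be handled one at a time.
A general antiderivative is \frac{20 u^{3}}{27} + \frac{2 u}{3} + \left(- \frac{5 u^{3}}{9} - u\right) \log{\left(u^{4} + 3 u^{2} + 2 \right)} - \frac{8 \operatorname{atan}{\left(u \right)}}{9} + \frac{2 \sqrt{2} \operatorname{atan}{\left(\frac{\sqrt{2} u}{2} \right)}}{9} + C.
The condition gives C = - \frac{365}{54} - \frac{2 \sqrt{2} \operatorname{atan}{\left(\sqrt{2} \right)}}{9} + \frac{8 \operatorname{atan}{\left(2 \right)}}{9} + \frac{58 \log{\left(30 \right)}}{9} - (- \frac{196}{27} - \frac{2 \sqrt{2} \operatorname{atan}{\left(\sqrt{2} \right)}}{9} + \frac{8 \operatorname{atan}{\left(2 \right)}}{9} + \frac{58 \log{\left(30 \right)}}{9}) = \frac{1}{2}.
So G(u) = \frac{20 u^{3}}{27} + \frac{2 u}{3} + \left(- \frac{5 u^{3}}{9} - u\right) \log{\left(u^{4} + 3 u^{2} + 2 \right)} - \frac{8 \operatorname{atan}{\left(u \right)}}{9} + \frac{2 \sqrt{2} \operatorname{atan}{\left(\frac{\sqrt{2} u}{2} \right)}}{9} + \frac{1}{2}.
Check: d/du[\frac{20 u^{3}}{27} + \frac{2 u}{3} + \left(- \frac{5 u^{3}}{9} - u\right) \log{\left(u^{4} + 3 u^{2} + 2 \right)} - \frac{8 \operatorname{atan}{\left(u \right)}}{9} + \frac{2 \sqrt{2} \operatorname{atan}{\left(\frac{\sqrt{2} u}{2} \right)}}{9} + \frac{1}{2}] = - \frac{5 u^{2} \log{\left(u^{4} + 3 u^{2} + 2 \right)}}{3} - \log{\left(u^{4} + 3 u^{2} + 2 \right)} = G'(u).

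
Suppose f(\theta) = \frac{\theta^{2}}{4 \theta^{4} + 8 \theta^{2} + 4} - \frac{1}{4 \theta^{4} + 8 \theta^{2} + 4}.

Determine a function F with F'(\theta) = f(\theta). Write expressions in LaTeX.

An antiderivative is F(\theta) = - \frac{\theta}{4 \theta^{2} + 4}.

f has the shape u'v + uv' for u = - \theta and v = \frac{1}{4 \theta^{2} + 4} — it is the derivative of the product u*v.
Check: d/d\theta[- \frac{\theta}{4 \theta^{2} + 4}] = \frac{\theta^{2} - 1}{4 \theta^{4} + 8 \theta^{2} + 4}, which equals f(\theta).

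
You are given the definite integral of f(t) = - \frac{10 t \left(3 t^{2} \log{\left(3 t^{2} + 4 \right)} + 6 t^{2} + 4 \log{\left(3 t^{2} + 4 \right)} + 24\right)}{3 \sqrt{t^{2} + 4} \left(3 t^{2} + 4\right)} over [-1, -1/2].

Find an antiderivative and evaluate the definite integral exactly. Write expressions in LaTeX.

Antiderivative: F(t) = - \frac{10 \sqrt{t^{2} + 4} \log{\left(3 t^{2} + 4 \right)}}{3}; value = - \frac{5 \sqrt{17} \log{\left(\frac{19}{4} \right)}}{3} + \frac{10 \sqrt{5} \log{\left(7 \right)}}{3}

f has the shape u'v + uv' for u = - \frac{10 \sqrt{t^{2} + 4}}{3} and v = \log{\left(3 t^{2} + 4 \right)} — it is the derivative of the product u*v.
F(t) = - \frac{10 \sqrt{t^{2} + 4} \log{\left(3 t^{2} + 4 \right)}}{3} is an antiderivative of f.
Check: d/dt[- \frac{10 \sqrt{t^{2} + 4} \log{\left(3 t^{2} + 4 \right)}}{3}] = \frac{- 30 t^{3} \log{\left(3 t^{2} + 4 \right)} - 60 t^{3} - 40 t \log{\left(3 t^{2} + 4 \right)} - 240 t}{9 t^{2} \sqrt{t^{2} + 4} + 12 \sqrt{t^{2} + 4}}, which equals f(t).
F(-1/2) = - \frac{5 \sqrt{17} \log{\left(\frac{19}{4} \right)}}{3}; F(-1) = - \frac{10 \sqrt{5} \log{\left(7 \right)}}{3}.
Integral = F(-1/2) - F(-1) = - \frac{5 \sqrt{17} \log{\left(\frac{19}{4} \right)}}{3} + \frac{10 \sqrt{5} \log{\left(7 \right)}}{3}.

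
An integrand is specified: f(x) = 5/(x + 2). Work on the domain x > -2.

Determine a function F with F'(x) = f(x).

Whatever form F(x) takes, F'(x) = f(x) is non-negotiable.
Check: d/dx[5*log(x + 2)] = 5/(x + 2) = f(x).

An antiderivative is F(x) = 5*log(x + 2).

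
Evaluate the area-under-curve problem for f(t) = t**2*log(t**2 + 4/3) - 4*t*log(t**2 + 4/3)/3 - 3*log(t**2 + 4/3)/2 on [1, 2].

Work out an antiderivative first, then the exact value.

Antiderivative: F(t) = t**3*log(t**2 + 4/3)/3 - 2*t**3/9 - 2*t**2*log(t**2 + 4/3)/3 + 2*t**2/3 - 3*t*log(t**2 + 4/3)/2 + 35*t/9 - 8*log(t**2 + 4/3)/9 - 70*sqrt(3)*atan(sqrt(3)*t/2)/27; value = -35*log(16/3)/9 - 70*sqrt(3)*pi/81 + 49*log(7/3)/18 + 70*sqrt(3)*atan(sqrt(3)/2)/27 + 13/3

Integrate term by term and add the pieces.
F(t) = t**3*log(t**2 + 4/3)/3 - 2*t**3/9 - 2*t**2*log(t**2 + 4/3)/3 + 2*t**2/3 - 3*t*log(t**2 + 4/3)/2 + 35*t/9 - 8*log(t**2 + 4/3)/9 - 70*sqrt(3)*atan(sqrt(3)*t/2)/27 is an antiderivative of f.
Check: d/dt[t**3*log(t**2 + 4/3)/3 - 2*t**3/9 - 2*t**2*log(t**2 + 4/3)/3 + 2*t**2/3 - 3*t*log(t**2 + 4/3)/2 + 35*t/9 - 8*log(t**2 + 4/3)/9 - 70*sqrt(3)*atan(sqrt(3)*t/2)/27] = t**2*log(t**2 + 4/3) - 4*t*log(t**2 + 4/3)/3 - 3*log(t**2 + 4/3)/2 = f(t).
F(2) = -35*log(16/3)/9 - 70*sqrt(3)*pi/81 + 26/3; F(1) = -70*sqrt(3)*atan(sqrt(3)/2)/27 - 49*log(7/3)/18 + 13/3.
Integral = F(2) - F(1) = -35*log(16/3)/9 - 70*sqrt(3)*pi/81 + 49*log(7/3)/18 + 70*sqrt(3)*atan(sqrt(3)/2)/27 + 13/3.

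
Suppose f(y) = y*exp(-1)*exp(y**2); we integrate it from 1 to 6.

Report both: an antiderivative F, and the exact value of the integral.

The substitution u = y**2 - 1 works: f is exactly (dF/du)*(du/dy) for that inner function.
F(y) = exp(y**2 - 1)/2 is an antiderivative of f.
Check: d/dy[exp(y**2 - 1)/2] = y*exp(-1)*exp(y**2) = f(y).
F(6) = exp(35)/2; F(1) = 1/2.
Integral = F(6) - F(1) = -1/2 + exp(35)/2.

Antiderivative: F(y) = exp(y**2 - 1)/2; value = -1/2 + exp(35)/2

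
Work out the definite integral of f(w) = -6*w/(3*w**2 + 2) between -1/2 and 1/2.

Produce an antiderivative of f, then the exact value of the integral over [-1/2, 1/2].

f matches the chain-rule pattern g'(h)*h' with inner function h(w) = 3*w**2/2 + 1; substituting u = h(w) collapses the integral.
F(w) = -log(3*w**2/2 + 1) is an antiderivative of f.
Check: d/dw[-log(3*w**2/2 + 1)] = -6*w/(3*w**2 + 2) = f(w).
F(1/2) = -log(11/8); F(-1/2) = -log(11/8).
Integral = F(1/2) - F(-1/2) = 0.

Antiderivative: F(w) = -log(3*w**2/2 + 1); value = 0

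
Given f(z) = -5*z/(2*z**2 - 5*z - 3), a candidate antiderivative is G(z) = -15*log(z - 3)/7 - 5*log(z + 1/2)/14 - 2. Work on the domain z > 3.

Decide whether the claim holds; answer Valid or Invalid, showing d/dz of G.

d/dz[G] = -5*z/(2*z**2 - 5*z - 3)
This equals f(z) exactly, so the claim holds.

Valid. The derivative of G reproduces f.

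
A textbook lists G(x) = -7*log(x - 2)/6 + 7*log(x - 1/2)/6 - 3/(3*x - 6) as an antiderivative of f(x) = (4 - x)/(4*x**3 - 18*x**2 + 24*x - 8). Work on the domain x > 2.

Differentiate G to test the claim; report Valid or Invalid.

Invalid: d/dx[G] - f = (4 - x)/(2*x**3 - 9*x**2 + 12*x - 4), which is not 0.

d/dx[G] = (12 - 3*x)/(4*x**3 - 18*x**2 + 24*x - 8)
d/dx[G] - f(x) = (4 - x)/(2*x**3 - 9*x**2 + 12*x - 4) != 0.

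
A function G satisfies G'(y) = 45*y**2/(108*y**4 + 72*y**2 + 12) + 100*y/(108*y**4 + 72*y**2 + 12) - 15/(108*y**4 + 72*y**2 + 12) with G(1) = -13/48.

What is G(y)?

G(y) = -5*(-5*y**2/3 + y/2)/(3*(2*y**2 + 2/3)) - 1

G'(y) has the shape u'v + uv' for u = -5/(3*(2*y**2 + 2/3)) and v = -5*y**2/3 + y/2 — it is the derivative of the product u*v.
A general antiderivative is -5*(-5*y**2/3 + y/2)/(3*(2*y**2 + 2/3)) + C.
The condition gives C = -13/48 - (35/48) = -1.
So G(y) = -5*(-5*y**2/3 + y/2)/(3*(2*y**2 + 2/3)) - 1.
Check: d/dy[-5*(-5*y**2/3 + y/2)/(3*(2*y**2 + 2/3)) - 1] = (45*y**2 + 100*y - 15)/(108*y**4 + 72*y**2 + 12), which equals G'(y).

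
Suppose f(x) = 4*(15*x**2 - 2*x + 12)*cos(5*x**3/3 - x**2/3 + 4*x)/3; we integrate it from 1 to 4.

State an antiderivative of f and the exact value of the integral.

The substitution u = 5*x**3/3 - x**2/3 + 4*x works: f is exactly (dF/du)*(du/dx) for that inner function.
F(x) = 4*sin(5*x**3/3 - x**2/3 + 4*x) is an antiderivative of f.
Check: d/dx[4*sin(5*x**3/3 - x**2/3 + 4*x)] = 20*x**2*cos(5*x**3/3 - x**2/3 + 4*x) - 8*x*cos(5*x**3/3 - x**2/3 + 4*x)/3 + 16*cos(5*x**3/3 - x**2/3 + 4*x), which equals f(x).
F(4) = 4*sin(352/3); F(1) = 4*sin(16/3).
Integral = F(4) - F(1) = 4*sin(352/3) - 4*sin(16/3).

Antiderivative: F(x) = 4*sin(5*x**3/3 - x**2/3 + 4*x); value = 4*sin(352/3) - 4*sin(16/3)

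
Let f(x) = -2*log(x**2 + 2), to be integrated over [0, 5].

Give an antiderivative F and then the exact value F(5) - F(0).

Whatever form F(x) takes, F'(x) = f(x) is non-negotiable.
F(x) = -2*x*log(x**2 + 2) + 4*x - 4*sqrt(2)*atan(sqrt(2)*x/2) is an antiderivative of f.
Check: d/dx[-2*x*log(x**2 + 2) + 4*x - 4*sqrt(2)*atan(sqrt(2)*x/2)] = -2*log(x**2 + 2) = f(x).
F(5) = -10*log(27) - 4*sqrt(2)*atan(5*sqrt(2)/2) + 20; F(0) = 0.
Integral = F(5) - F(0) = -10*log(27) - 4*sqrt(2)*atan(5*sqrt(2)/2) + 20.

Antiderivative: F(x) = -2*x*log(x**2 + 2) + 4*x - 4*sqrt(2)*atan(sqrt(2)*x/2); value = -10*log(27) - 4*sqrt(2)*atan(5*sqrt(2)/2) + 20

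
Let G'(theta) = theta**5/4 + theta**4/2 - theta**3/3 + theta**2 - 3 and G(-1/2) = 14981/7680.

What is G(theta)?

G(theta) = (5*theta**6 + 12*theta**5 - 10*theta**4 + 40*theta**3 - 360*theta + 60)/120

The integrand splits into summands that can be handled one at a time.
A general antiderivative is theta**6/24 + theta**5/10 - theta**4/12 + theta**3/3 - 3*theta + C.
The condition gives C = 14981/7680 - (11141/7680) = 1/2.
So G(theta) = (5*theta**6 + 12*theta**5 - 10*theta**4 + 40*theta**3 - 360*theta + 60)/120.
Check: d/dtheta[(5*theta**6 + 12*theta**5 - 10*theta**4 + 40*theta**3 - 360*theta + 60)/120] = theta**5/4 + theta**4/2 - theta**3/3 + theta**2 - 3 = G'(theta).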